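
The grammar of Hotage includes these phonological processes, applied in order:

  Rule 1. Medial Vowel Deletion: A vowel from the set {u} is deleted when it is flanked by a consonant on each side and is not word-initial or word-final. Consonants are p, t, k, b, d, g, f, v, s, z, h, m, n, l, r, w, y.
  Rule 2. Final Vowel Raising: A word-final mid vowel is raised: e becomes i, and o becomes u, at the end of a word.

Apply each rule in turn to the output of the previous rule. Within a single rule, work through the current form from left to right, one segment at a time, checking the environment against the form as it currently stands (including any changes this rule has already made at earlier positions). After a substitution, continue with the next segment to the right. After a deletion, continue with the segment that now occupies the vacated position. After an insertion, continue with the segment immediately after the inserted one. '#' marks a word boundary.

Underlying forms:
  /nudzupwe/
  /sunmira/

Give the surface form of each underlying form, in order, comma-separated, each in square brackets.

/nudzupwe/:
  Rule 1 Medial Vowel Deletion: [nudzupwe] → [ndzpwe]
  Rule 2 Final Vowel Raising: [ndzpwe] → [ndzpwi]
/sunmira/:
  Rule 1 Medial Vowel Deletion: [sunmira] → [snmira]
  Rule 2 Final Vowel Raising: no change — [snmira]

[ndzpwi], [snmira]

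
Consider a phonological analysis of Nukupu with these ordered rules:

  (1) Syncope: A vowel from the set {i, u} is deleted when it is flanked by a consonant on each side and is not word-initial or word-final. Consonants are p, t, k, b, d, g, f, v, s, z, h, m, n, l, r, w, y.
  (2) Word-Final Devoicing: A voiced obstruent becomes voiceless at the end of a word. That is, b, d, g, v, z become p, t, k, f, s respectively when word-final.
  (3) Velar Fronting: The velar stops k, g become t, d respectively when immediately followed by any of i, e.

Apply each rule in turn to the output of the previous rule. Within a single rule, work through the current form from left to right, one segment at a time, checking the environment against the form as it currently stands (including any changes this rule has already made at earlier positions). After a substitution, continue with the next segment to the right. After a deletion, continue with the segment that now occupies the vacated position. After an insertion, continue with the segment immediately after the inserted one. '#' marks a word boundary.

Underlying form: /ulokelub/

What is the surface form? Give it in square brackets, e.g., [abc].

[ulotelp]

(1) Syncope: [ulokelub] → [ulokelb]
(2) Word-Final Devoicing: [ulokelb] → [ulokelp]
(3) Velar Fronting: [ulokelp] → [ulotelp]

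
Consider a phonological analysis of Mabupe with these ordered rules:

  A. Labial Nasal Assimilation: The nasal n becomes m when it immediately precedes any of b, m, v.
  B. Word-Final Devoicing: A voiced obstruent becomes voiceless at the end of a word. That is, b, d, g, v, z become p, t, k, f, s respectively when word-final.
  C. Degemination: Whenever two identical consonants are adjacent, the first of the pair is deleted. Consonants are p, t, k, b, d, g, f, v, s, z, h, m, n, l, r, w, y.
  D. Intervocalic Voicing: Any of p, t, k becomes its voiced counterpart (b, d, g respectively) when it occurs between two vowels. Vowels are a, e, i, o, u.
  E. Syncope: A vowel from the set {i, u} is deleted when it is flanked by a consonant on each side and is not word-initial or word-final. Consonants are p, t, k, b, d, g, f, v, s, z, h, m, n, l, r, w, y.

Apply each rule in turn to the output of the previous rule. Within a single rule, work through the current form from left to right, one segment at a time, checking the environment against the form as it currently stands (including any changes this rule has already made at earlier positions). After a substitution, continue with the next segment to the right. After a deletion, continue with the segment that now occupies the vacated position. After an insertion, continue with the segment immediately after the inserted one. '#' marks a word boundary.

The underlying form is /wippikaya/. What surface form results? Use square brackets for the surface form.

A Labial Nasal Assimilation: no change — [wippikaya]
B Word-Final Devoicing: no change — [wippikaya]
C Degemination: [wippikaya] → [wipikaya]
D Intervocalic Voicing: [wipikaya] → [wibigaya]
E Syncope: [wibigaya] → [wbgaya]

[wbgaya]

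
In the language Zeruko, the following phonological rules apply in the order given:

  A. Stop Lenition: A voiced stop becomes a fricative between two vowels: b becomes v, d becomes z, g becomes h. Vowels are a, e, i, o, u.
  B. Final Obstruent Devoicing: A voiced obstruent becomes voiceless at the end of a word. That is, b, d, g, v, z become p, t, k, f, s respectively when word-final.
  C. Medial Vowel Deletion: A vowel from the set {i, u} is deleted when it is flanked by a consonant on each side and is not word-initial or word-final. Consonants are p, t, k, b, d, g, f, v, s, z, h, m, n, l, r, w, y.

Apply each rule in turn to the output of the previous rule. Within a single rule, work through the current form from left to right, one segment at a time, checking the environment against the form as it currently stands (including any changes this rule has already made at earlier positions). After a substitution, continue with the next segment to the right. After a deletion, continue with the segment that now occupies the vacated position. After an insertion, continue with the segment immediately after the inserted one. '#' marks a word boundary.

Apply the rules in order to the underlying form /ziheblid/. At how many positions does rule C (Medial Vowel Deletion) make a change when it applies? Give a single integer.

A Stop Lenition: no change — [ziheblid]
B Final Obstruent Devoicing: [ziheblid] → [ziheblit]
C Medial Vowel Deletion: [ziheblit] → [zheblt]
Rule C changed 2 position(s).

2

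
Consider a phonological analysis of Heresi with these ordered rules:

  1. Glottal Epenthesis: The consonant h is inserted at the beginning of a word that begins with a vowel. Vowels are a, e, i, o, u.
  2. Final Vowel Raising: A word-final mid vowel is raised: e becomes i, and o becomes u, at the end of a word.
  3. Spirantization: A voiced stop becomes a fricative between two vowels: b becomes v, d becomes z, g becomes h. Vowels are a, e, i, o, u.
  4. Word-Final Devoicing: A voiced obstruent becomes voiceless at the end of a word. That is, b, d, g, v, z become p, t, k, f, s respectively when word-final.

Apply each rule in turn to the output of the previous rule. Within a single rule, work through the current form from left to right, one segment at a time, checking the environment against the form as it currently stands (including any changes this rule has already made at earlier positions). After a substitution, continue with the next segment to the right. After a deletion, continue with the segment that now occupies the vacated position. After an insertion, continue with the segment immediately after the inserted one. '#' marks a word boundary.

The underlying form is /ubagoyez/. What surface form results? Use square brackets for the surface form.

[huvahoyes]

1 Glottal Epenthesis: [ubagoyez] → [hubagoyez]
2 Final Vowel Raising: no change — [hubagoyez]
3 Spirantization: [hubagoyez] → [huvahoyez]
4 Word-Final Devoicing: [huvahoyez] → [huvahoyes]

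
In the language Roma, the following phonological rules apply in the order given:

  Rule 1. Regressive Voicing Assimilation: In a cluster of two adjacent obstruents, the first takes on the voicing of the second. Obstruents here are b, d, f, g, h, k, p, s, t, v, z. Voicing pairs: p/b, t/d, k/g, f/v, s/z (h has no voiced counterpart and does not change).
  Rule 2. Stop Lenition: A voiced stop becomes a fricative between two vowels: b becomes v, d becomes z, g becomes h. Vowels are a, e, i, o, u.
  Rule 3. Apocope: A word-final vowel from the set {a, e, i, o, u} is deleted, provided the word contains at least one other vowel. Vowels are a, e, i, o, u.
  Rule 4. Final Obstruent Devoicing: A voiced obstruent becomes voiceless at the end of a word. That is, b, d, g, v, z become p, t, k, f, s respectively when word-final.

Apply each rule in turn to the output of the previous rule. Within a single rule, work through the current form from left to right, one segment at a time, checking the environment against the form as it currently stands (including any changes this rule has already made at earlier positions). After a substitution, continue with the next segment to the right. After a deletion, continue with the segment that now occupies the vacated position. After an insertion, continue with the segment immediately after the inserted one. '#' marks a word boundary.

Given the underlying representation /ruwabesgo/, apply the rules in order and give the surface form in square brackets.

[ruwavezk]

Rule 1 Regressive Voicing Assimilation: [ruwabesgo] → [ruwabezgo]
Rule 2 Stop Lenition: [ruwabezgo] → [ruwavezgo]
Rule 3 Apocope: [ruwavezgo] → [ruwavezg]
Rule 4 Final Obstruent Devoicing: [ruwavezg] → [ruwavezk]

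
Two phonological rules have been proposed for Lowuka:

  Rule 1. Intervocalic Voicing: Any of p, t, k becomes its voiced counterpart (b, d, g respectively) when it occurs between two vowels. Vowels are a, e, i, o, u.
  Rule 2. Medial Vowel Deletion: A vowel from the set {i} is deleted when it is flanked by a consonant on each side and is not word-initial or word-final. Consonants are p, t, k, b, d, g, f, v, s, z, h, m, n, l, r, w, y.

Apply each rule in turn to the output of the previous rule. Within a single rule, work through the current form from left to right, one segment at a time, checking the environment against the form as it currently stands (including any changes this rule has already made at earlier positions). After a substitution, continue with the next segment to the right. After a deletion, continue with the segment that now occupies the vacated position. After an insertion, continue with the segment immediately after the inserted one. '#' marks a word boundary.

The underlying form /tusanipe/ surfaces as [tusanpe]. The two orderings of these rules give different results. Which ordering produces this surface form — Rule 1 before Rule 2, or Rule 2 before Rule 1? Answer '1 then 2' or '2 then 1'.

2 then 1

Order 1 then 2:
  1 Intervocalic Voicing: [tusanipe] → [tusanibe]
  2 Medial Vowel Deletion: [tusanibe] → [tusanbe]
  result: [tusanbe]
Order 2 then 1:
  2 Medial Vowel Deletion: [tusanipe] → [tusanpe]
  1 Intervocalic Voicing: no change — [tusanpe]
  result: [tusanpe]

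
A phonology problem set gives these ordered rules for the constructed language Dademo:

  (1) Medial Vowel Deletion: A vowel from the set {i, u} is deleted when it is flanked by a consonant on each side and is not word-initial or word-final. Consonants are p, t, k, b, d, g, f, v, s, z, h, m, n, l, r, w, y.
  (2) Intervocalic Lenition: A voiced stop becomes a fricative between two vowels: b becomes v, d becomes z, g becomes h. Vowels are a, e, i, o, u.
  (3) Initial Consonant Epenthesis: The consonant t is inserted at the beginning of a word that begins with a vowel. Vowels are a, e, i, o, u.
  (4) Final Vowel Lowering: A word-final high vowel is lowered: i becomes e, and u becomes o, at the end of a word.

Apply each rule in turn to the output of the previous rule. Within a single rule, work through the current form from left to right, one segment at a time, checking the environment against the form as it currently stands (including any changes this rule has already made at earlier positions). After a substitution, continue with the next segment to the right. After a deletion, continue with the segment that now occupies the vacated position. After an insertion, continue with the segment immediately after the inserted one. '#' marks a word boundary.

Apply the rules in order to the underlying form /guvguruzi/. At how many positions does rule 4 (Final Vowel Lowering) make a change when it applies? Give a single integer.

(1) Medial Vowel Deletion: [guvguruzi] → [gvgrzi]
(2) Intervocalic Lenition: no change — [gvgrzi]
(3) Initial Consonant Epenthesis: no change — [gvgrzi]
(4) Final Vowel Lowering: [gvgrzi] → [gvgrze]
Rule 4 changed 1 position(s).

1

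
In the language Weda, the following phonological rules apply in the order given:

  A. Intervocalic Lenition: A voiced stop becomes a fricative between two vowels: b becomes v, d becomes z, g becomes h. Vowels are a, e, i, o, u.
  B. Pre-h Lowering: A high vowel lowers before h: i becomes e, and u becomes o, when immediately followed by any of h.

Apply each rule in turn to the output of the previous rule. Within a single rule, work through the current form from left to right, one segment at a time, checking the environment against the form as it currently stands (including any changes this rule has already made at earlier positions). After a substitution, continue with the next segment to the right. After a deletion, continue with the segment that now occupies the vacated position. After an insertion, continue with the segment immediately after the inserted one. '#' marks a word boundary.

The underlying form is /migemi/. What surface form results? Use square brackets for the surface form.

A Intervocalic Lenition: [migemi] → [mihemi]
B Pre-h Lowering: [mihemi] → [mehemi]

[mehemi]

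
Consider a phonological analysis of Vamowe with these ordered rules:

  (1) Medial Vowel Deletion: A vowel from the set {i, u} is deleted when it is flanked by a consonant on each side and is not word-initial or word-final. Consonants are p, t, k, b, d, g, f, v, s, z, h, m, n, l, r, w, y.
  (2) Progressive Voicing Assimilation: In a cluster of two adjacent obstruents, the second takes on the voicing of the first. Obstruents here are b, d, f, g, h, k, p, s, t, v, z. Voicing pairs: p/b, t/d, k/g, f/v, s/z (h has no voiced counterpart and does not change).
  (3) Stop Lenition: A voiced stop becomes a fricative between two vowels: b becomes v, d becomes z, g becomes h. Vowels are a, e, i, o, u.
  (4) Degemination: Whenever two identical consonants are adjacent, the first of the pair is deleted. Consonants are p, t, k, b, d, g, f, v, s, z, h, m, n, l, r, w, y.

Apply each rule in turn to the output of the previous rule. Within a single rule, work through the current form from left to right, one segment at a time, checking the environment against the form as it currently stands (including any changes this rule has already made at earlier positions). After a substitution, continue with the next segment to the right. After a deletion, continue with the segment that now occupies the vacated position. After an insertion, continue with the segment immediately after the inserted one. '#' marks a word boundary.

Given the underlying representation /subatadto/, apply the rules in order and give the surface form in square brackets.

[spatado]

(1) Medial Vowel Deletion: [subatadto] → [sbatadto]
(2) Progressive Voicing Assimilation: [sbatadto] → [spataddo]
(3) Stop Lenition: no change — [spataddo]
(4) Degemination: [spataddo] → [spatado]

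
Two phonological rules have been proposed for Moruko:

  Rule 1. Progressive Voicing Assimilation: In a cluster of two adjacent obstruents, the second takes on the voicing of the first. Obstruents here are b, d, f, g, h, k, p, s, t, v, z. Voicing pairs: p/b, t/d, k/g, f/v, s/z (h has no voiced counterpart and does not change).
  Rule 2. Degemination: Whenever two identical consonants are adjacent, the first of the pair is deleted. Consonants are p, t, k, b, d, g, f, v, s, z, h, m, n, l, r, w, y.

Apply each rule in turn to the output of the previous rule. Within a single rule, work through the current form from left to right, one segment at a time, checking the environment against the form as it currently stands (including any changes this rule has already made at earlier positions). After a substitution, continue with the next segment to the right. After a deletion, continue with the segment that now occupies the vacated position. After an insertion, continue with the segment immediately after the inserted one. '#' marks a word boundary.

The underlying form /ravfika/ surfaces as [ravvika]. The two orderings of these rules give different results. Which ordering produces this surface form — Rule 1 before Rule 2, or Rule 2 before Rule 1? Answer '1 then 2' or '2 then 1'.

2 then 1

Order 1 then 2:
  1 Progressive Voicing Assimilation: [ravfika] → [ravvika]
  2 Degemination: [ravvika] → [ravika]
  result: [ravika]
Order 2 then 1:
  2 Degemination: no change — [ravfika]
  1 Progressive Voicing Assimilation: [ravfika] → [ravvika]
  result: [ravvika]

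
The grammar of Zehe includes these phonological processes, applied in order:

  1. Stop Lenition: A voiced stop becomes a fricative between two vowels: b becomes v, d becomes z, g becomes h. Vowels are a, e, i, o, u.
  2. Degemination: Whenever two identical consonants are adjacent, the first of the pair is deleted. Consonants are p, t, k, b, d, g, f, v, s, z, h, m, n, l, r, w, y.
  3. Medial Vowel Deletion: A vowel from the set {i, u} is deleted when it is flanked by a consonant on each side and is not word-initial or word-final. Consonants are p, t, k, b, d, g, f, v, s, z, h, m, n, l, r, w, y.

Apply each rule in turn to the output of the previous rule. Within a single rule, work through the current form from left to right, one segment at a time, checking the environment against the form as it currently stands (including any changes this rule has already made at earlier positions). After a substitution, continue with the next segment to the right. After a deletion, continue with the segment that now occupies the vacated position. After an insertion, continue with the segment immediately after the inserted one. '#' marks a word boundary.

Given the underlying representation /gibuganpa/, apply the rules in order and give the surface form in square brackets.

1 Stop Lenition: [gibuganpa] → [givuhanpa]
2 Degemination: no change — [givuhanpa]
3 Medial Vowel Deletion: [givuhanpa] → [gvhanpa]

[gvhanpa]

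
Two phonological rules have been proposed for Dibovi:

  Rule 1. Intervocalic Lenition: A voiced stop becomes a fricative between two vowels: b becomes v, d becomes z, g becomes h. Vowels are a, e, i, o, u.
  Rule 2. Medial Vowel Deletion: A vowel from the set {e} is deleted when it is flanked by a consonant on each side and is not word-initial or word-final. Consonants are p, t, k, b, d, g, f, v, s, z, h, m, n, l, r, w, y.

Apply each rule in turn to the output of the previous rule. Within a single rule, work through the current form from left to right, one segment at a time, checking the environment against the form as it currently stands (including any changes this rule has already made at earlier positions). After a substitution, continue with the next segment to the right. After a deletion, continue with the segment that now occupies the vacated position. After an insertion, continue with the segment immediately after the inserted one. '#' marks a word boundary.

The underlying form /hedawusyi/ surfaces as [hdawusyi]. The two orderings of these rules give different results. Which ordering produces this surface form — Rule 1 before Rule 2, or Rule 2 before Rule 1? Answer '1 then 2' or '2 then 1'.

Order 1 then 2:
  1 Intervocalic Lenition: [hedawusyi] → [hezawusyi]
  2 Medial Vowel Deletion: [hezawusyi] → [hzawusyi]
  result: [hzawusyi]
Order 2 then 1:
  2 Medial Vowel Deletion: [hedawusyi] → [hdawusyi]
  1 Intervocalic Lenition: no change — [hdawusyi]
  result: [hdawusyi]

2 then 1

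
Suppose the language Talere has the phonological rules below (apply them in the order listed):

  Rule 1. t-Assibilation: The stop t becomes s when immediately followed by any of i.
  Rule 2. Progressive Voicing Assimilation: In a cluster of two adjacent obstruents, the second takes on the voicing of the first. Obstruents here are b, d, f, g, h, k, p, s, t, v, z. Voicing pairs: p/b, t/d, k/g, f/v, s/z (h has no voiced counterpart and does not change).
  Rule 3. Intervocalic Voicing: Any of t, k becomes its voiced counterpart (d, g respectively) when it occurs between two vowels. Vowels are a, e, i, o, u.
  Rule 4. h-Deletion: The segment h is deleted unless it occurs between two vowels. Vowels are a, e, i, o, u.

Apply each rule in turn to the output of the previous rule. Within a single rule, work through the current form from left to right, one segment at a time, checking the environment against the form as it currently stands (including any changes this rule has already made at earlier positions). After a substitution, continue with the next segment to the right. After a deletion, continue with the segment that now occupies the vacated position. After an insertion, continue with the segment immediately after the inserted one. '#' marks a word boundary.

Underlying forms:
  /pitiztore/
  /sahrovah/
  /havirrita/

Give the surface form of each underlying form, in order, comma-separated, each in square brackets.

/pitiztore/:
  Rule 1 t-Assibilation: [pitiztore] → [pisiztore]
  Rule 2 Progressive Voicing Assimilation: [pisiztore] → [pisizdore]
  Rule 3 Intervocalic Voicing: no change — [pisizdore]
  Rule 4 h-Deletion: no change — [pisizdore]
/sahrovah/:
  Rule 1 t-Assibilation: no change — [sahrovah]
  Rule 2 Progressive Voicing Assimilation: no change — [sahrovah]
  Rule 3 Intervocalic Voicing: no change — [sahrovah]
  Rule 4 h-Deletion: [sahrovah] → [sarova]
/havirrita/:
  Rule 1 t-Assibilation: no change — [havirrita]
  Rule 2 Progressive Voicing Assimilation: no change — [havirrita]
  Rule 3 Intervocalic Voicing: [havirrita] → [havirrida]
  Rule 4 h-Deletion: [havirrida] → [avirrida]

[pisizdore], [sarova], [avirrida]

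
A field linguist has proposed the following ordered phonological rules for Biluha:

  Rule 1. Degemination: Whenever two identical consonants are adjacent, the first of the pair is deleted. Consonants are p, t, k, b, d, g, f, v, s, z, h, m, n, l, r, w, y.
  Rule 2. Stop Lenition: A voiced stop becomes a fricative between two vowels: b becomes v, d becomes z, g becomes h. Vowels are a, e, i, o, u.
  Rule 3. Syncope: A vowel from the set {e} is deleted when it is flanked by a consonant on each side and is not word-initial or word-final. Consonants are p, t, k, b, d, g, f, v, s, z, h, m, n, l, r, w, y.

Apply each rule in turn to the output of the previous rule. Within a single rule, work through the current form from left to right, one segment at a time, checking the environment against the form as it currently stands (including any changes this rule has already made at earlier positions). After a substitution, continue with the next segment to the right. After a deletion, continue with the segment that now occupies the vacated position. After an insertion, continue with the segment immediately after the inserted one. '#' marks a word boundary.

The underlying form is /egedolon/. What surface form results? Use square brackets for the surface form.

[ehzolon]

Rule 1 Degemination: no change — [egedolon]
Rule 2 Stop Lenition: [egedolon] → [ehezolon]
Rule 3 Syncope: [ehezolon] → [ehzolon]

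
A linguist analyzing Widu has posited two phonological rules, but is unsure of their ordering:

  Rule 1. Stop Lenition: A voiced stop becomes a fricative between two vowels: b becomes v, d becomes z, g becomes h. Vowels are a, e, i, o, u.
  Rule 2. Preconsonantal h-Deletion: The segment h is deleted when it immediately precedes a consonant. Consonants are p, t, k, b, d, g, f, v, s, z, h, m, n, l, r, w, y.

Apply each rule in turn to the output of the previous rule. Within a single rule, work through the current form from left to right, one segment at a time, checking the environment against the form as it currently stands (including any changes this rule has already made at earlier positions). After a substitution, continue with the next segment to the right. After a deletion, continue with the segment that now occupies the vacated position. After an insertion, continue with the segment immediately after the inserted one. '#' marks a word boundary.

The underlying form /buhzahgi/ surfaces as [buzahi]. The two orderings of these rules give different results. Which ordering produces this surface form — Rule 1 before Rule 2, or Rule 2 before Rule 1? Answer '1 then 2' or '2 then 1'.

2 then 1

Order 1 then 2:
  1 Stop Lenition: no change — [buhzahgi]
  2 Preconsonantal h-Deletion: [buhzahgi] → [buzagi]
  result: [buzagi]
Order 2 then 1:
  2 Preconsonantal h-Deletion: [buhzahgi] → [buzagi]
  1 Stop Lenition: [buzagi] → [buzahi]
  result: [buzahi]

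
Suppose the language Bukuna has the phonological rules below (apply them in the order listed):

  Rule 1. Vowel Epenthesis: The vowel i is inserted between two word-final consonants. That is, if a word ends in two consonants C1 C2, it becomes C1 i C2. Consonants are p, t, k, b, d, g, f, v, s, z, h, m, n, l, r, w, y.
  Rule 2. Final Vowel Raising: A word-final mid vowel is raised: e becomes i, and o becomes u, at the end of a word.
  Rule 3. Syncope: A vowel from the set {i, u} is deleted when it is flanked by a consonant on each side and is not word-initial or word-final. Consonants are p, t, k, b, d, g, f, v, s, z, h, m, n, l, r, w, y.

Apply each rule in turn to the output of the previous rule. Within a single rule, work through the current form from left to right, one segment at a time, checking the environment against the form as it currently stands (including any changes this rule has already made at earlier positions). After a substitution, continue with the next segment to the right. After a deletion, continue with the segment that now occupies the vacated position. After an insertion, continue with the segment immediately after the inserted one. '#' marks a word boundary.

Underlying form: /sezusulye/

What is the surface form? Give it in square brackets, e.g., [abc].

[sezslyi]

Rule 1 Vowel Epenthesis: no change — [sezusulye]
Rule 2 Final Vowel Raising: [sezusulye] → [sezusulyi]
Rule 3 Syncope: [sezusulyi] → [sezslyi]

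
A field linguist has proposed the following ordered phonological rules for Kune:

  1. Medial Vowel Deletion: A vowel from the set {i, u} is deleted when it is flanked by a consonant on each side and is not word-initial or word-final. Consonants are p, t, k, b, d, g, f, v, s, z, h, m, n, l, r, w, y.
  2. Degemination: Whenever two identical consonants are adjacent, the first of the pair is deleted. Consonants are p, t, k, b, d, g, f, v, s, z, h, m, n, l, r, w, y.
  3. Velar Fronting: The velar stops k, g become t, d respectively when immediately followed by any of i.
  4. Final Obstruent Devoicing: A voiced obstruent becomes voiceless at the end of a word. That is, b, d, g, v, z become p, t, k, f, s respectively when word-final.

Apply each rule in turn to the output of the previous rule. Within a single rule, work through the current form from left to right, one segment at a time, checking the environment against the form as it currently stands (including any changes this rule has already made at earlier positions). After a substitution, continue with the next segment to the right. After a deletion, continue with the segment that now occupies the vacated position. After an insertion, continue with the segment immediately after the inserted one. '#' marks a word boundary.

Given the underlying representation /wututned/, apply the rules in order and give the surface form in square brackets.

[wtnet]

1 Medial Vowel Deletion: [wututned] → [wttned]
2 Degemination: [wttned] → [wtned]
3 Velar Fronting: no change — [wtned]
4 Final Obstruent Devoicing: [wtned] → [wtnet]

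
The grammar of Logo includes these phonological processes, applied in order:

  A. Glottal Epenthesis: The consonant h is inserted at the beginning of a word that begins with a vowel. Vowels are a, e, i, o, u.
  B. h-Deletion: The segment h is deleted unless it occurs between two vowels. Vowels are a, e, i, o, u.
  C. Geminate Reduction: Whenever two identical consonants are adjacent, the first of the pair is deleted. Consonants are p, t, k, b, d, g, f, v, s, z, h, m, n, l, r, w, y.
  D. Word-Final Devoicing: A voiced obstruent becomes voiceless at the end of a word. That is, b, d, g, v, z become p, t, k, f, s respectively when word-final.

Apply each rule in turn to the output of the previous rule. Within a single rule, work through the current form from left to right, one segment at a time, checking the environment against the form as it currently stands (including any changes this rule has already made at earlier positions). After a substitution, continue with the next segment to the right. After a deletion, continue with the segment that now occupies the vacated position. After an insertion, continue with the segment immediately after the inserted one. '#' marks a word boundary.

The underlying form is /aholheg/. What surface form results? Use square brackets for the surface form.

[aholek]

A Glottal Epenthesis: [aholheg] → [haholheg]
B h-Deletion: [haholheg] → [aholeg]
C Geminate Reduction: no change — [aholeg]
D Word-Final Devoicing: [aholeg] → [aholek]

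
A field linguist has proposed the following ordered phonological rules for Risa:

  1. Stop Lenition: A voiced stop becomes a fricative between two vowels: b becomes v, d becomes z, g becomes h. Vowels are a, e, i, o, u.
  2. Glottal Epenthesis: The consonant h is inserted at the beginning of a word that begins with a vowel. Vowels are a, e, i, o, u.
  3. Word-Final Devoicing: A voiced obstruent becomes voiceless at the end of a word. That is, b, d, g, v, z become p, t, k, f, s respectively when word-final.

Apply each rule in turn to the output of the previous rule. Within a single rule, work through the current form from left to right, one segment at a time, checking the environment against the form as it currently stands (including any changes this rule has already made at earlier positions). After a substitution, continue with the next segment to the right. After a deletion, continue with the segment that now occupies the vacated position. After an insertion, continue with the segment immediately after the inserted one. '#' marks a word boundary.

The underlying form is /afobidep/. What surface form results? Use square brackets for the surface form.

1 Stop Lenition: [afobidep] → [afovizep]
2 Glottal Epenthesis: [afovizep] → [hafovizep]
3 Word-Final Devoicing: no change — [hafovizep]

[hafovizep]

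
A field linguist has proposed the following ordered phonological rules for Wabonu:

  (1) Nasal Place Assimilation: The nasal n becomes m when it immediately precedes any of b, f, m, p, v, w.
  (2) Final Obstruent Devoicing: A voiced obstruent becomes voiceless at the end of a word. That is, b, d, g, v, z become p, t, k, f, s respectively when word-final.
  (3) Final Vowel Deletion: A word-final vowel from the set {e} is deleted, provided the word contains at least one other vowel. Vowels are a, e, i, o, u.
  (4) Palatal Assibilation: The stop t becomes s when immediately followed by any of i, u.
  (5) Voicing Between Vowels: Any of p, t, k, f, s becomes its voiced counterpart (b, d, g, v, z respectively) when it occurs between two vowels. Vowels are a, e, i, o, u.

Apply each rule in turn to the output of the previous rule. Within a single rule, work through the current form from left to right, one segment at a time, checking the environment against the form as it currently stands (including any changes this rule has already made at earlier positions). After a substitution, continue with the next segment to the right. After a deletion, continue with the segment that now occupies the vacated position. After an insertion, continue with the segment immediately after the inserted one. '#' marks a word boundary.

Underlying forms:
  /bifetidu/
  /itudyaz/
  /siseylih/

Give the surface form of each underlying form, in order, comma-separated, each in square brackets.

[bivezidu], [izudyas], [sizeylih]

/bifetidu/:
  (1) Nasal Place Assimilation: no change — [bifetidu]
  (2) Final Obstruent Devoicing: no change — [bifetidu]
  (3) Final Vowel Deletion: no change — [bifetidu]
  (4) Palatal Assibilation: [bifetidu] → [bifesidu]
  (5) Voicing Between Vowels: [bifesidu] → [bivezidu]
/itudyaz/:
  (1) Nasal Place Assimilation: no change — [itudyaz]
  (2) Final Obstruent Devoicing: [itudyaz] → [itudyas]
  (3) Final Vowel Deletion: no change — [itudyas]
  (4) Palatal Assibilation: [itudyas] → [isudyas]
  (5) Voicing Between Vowels: [isudyas] → [izudyas]
/siseylih/:
  (1) Nasal Place Assimilation: no change — [siseylih]
  (2) Final Obstruent Devoicing: no change — [siseylih]
  (3) Final Vowel Deletion: no change — [siseylih]
  (4) Palatal Assibilation: no change — [siseylih]
  (5) Voicing Between Vowels: [siseylih] → [sizeylih]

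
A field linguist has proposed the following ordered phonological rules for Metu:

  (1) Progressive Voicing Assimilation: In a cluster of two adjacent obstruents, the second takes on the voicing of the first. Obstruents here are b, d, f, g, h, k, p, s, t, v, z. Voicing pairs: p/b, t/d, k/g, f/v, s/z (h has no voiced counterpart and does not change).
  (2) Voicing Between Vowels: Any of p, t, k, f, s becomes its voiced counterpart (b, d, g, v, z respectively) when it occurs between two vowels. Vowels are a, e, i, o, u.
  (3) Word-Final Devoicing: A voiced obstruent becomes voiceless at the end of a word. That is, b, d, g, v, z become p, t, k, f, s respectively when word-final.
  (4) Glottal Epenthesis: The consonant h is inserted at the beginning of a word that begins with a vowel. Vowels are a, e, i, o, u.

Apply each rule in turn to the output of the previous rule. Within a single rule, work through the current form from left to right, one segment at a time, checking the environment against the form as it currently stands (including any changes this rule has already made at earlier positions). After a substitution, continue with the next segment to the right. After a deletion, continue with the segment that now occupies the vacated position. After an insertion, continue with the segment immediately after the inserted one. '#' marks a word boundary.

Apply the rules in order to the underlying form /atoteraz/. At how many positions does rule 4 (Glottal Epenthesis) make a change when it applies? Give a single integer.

(1) Progressive Voicing Assimilation: no change — [atoteraz]
(2) Voicing Between Vowels: [atoteraz] → [adoderaz]
(3) Word-Final Devoicing: [adoderaz] → [adoderas]
(4) Glottal Epenthesis: [adoderas] → [hadoderas]
Rule 4 changed 1 position(s).

1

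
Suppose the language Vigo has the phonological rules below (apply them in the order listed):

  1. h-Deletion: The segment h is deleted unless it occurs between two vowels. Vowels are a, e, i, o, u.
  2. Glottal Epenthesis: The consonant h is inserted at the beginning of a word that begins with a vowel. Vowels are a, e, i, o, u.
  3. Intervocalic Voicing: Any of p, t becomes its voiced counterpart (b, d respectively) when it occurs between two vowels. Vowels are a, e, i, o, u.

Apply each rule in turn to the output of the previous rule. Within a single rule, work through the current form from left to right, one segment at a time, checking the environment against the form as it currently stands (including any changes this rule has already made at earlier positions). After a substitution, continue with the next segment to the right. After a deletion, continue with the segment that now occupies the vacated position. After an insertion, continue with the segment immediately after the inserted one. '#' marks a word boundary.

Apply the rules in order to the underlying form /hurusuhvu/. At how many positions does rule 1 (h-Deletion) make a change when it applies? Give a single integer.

1 h-Deletion: [hurusuhvu] → [urusuvu]
2 Glottal Epenthesis: [urusuvu] → [hurusuvu]
3 Intervocalic Voicing: no change — [hurusuvu]
Rule 1 changed 2 position(s).

2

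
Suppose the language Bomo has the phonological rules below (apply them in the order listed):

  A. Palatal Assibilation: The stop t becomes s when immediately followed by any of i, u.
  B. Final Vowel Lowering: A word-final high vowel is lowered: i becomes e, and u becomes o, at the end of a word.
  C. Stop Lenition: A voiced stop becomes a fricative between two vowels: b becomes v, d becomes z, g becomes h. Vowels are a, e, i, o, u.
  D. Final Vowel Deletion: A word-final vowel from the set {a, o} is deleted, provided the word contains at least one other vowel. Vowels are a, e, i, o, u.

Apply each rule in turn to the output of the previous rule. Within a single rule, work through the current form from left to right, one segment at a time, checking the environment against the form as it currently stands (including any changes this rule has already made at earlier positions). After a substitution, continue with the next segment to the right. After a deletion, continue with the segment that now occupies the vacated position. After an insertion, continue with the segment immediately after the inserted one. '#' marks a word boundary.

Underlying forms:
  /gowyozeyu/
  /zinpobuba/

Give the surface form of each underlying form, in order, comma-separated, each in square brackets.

/gowyozeyu/:
  A Palatal Assibilation: no change — [gowyozeyu]
  B Final Vowel Lowering: [gowyozeyu] → [gowyozeyo]
  C Stop Lenition: no change — [gowyozeyo]
  D Final Vowel Deletion: [gowyozeyo] → [gowyozey]
/zinpobuba/:
  A Palatal Assibilation: no change — [zinpobuba]
  B Final Vowel Lowering: no change — [zinpobuba]
  C Stop Lenition: [zinpobuba] → [zinpovuva]
  D Final Vowel Deletion: [zinpovuva] → [zinpovuv]

[gowyozey], [zinpovuv]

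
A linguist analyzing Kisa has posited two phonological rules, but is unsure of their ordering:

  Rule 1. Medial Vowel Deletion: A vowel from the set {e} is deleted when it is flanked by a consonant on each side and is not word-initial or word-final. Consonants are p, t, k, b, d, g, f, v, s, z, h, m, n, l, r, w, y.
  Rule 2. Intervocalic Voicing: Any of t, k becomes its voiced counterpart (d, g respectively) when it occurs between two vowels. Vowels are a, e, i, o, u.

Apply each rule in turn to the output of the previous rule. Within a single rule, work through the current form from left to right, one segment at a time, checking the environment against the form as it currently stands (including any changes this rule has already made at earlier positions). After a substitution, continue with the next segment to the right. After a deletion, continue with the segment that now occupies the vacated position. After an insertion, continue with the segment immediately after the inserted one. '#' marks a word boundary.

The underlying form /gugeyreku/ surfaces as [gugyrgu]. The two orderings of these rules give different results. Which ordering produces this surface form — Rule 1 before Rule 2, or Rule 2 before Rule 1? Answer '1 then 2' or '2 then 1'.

2 then 1

Order 1 then 2:
  1 Medial Vowel Deletion: [gugeyreku] → [gugyrku]
  2 Intervocalic Voicing: no change — [gugyrku]
  result: [gugyrku]
Order 2 then 1:
  2 Intervocalic Voicing: [gugeyreku] → [gugeyregu]
  1 Medial Vowel Deletion: [gugeyregu] → [gugyrgu]
  result: [gugyrgu]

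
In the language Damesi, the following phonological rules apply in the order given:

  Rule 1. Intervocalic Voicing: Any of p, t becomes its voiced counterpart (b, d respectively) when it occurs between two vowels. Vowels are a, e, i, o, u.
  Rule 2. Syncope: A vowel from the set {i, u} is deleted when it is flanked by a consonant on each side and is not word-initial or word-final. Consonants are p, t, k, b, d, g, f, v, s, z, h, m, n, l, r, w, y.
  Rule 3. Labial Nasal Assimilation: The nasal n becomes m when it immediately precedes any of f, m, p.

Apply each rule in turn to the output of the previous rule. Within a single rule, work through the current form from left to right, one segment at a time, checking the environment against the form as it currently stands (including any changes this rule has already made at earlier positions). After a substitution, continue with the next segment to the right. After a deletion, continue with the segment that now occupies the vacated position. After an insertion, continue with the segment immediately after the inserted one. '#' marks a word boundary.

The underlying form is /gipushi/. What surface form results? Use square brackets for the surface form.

Rule 1 Intervocalic Voicing: [gipushi] → [gibushi]
Rule 2 Syncope: [gibushi] → [gbshi]
Rule 3 Labial Nasal Assimilation: no change — [gbshi]

[gbshi]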